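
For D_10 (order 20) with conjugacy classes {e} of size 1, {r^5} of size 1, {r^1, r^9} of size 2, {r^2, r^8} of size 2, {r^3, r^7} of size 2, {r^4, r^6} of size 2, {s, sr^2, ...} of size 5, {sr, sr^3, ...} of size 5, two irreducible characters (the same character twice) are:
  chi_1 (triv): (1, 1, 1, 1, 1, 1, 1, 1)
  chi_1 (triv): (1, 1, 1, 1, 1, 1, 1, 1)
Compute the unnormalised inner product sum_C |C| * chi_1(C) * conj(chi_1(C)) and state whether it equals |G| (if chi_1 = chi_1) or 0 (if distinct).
Sum = 20 = |G| = 20; so <chi_1, chi_1> = 1 (norm-1 confirms irreducibility).

Compute term by term over conjugacy classes (|C| * chi_1(C) * conj(chi_1(C))):
  1*(1)*conj(1) + 1*(1)*conj(1) + 2*(1)*conj(1) + 2*(1)*conj(1) + 2*(1)*conj(1) + 2*(1)*conj(1) + 5*(1)*conj(1) + 5*(1)*conj(1)
  = (1) + (1) + (2) + (2) + (2) + (2) + (5) + (5)
  = 20.
Dividing by |G| = 20 gives 20/20 = 1, matching the row-orthogonality relation <chi_1, chi_1> = [chi_1 = chi_1].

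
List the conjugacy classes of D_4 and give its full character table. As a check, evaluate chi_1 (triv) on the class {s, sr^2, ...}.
Conjugacy classes: {e} of size 1, {r^2} of size 1, {r^1, r^3} of size 2, {s, sr^2, ...} of size 2, {sr, sr^3, ...} of size 2.
Character table:
  irrep \ class              {e} (size 1)  {r^2} (size 1)  {r^1, r^3} (size 2)  {s, sr^2, ...} (size 2)  {sr, sr^3, ...} (size 2)
  chi_1 (triv)               1             1               1                    1                        1                       
  chi_2 (sign: r->1, s->-1)  1             1               1                    -1                       -1                      
  chi_3 (r->-1, s->1)        1             1               -1                   1                        -1                      
  chi_4 (r->-1, s->-1)       1             1               -1                   -1                       1                       
  chi_5 (2d, j=1)            2             -2              0                    0                        0                       

Spot check: chi_1 (triv) on {s, sr^2, ...} = 1.

Reasoning: D_4 has order 2*4 = 8 with 5 conjugacy classes, hence 5 irreducibles. Sum of squared dims 1 + 1 + 1 + 1 + 4 = 8 = |G|. Linear characters come from the abelianisation; the 2-dimensional irreps have character r^k -> 2*cos(2*pi*j*k/4), reflections -> 0.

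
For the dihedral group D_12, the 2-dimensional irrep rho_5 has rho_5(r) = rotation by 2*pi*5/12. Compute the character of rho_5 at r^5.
chi_{rho_5}(r^5) = 2*cos(2*pi*5*5/12) = sqrt(3)

Derivation: rho_5(r^5) is rotation by angle 2*pi*5*5/12, whose trace is 2*cos(2*pi*5*5/12) = sqrt(3).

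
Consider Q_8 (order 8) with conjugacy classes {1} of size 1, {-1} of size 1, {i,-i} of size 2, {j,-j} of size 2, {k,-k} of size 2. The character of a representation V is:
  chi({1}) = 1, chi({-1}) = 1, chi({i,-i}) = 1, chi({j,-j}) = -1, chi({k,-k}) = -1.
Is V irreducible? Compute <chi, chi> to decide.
Irreducible: <chi, chi> = 1.

Working: <chi, chi> = (1/|G|) sum_C |C| * |chi(C)|^2 = (1/8)[1*|1|^2 + 1*|1|^2 + 2*|1|^2 + 2*|-1|^2 + 2*|-1|^2]
  = (1/8)[(1) + (1) + (2) + (2) + (2)] = 8/8 = 1.
A character is irreducible iff <chi, chi> = 1, so this representation is irreducible.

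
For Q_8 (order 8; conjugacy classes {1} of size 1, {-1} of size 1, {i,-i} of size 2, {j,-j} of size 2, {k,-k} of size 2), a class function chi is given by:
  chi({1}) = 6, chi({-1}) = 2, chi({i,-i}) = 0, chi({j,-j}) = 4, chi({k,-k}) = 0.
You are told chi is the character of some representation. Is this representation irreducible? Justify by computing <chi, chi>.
Not irreducible (reducible): <chi, chi> = 9 > 1.

Why: <chi, chi> = (1/|G|) sum_C |C| * |chi(C)|^2 = (1/8)[1*|6|^2 + 1*|2|^2 + 2*|0|^2 + 2*|4|^2 + 2*|0|^2]
  = (1/8)[(36) + (4) + (0) + (32) + (0)] = 72/8 = 9.
A character is irreducible iff <chi, chi> = 1, so this representation is reducible.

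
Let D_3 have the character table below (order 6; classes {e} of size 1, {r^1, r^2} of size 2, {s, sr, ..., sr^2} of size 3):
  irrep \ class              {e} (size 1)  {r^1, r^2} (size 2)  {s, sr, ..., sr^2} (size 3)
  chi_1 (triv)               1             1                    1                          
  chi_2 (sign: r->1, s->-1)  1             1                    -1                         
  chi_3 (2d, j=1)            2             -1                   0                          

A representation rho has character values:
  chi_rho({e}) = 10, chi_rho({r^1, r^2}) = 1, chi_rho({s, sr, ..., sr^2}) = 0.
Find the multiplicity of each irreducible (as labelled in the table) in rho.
Multiplicities: chi_1: 2, chi_2: 2, chi_3: 3.

Use <chi_rho, chi> = (1/|G|) sum_C |C| * chi_rho(C) * conj(chi(C)) with |G| = 6 for each irreducible chi in the table:
  <chi_rho, chi_1> = (1/6)[1*(10)*conj(1) + 2*(1)*conj(1) + 3*(0)*conj(1)]
      = (1/6)[(10) + (2) + (0)] = 12/6 = 2
  <chi_rho, chi_2> = (1/6)[1*(10)*conj(1) + 2*(1)*conj(1) + 3*(0)*conj(-1)]
      = (1/6)[(10) + (2) + (0)] = 12/6 = 2
  <chi_rho, chi_3> = (1/6)[1*(10)*conj(2) + 2*(1)*conj(-1) + 3*(0)*conj(0)]
      = (1/6)[(20) + (-2) + (0)] = 18/6 = 3
Dimension check: dim(rho) = sum (mult * dim) = 2*1 + 2*1 + 3*2 = 10 = chi_rho(e) = 10.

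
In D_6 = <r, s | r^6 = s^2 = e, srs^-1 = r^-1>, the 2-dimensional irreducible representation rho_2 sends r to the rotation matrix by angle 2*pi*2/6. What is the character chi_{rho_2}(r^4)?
chi_{rho_2}(r^4) = 2*cos(2*pi*2*4/6) = -1

Justification: rho_2(r^4) is rotation by angle 2*pi*2*4/6, whose trace is 2*cos(2*pi*2*4/6) = -1.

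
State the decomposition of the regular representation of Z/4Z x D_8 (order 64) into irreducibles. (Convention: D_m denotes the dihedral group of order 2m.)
Each irreducible V_i of dimension d_i appears with multiplicity d_i, i.e. rho_reg = (direct sum over all irreducibles V_i) d_i V_i. The irreducible dimensions for Z/4Z x D_8 are 1, 1, 1, 1, 1, 1, 1, 1, 1, 1, 1, 1, 1, 1, 1, 1, 2, 2, 2, 2, 2, 2, 2, 2, 2, 2, 2, 2: 16 irreducibles of dimension 1, each with multiplicity 1; 12 irreducibles of dimension 2, each with multiplicity 2. Total dimension 16*1*1 + 12*2*2 = 64 = |G|.

Working: General theorem: in the regular representation of a finite group G, each irreducible appears with multiplicity equal to its dimension. Check: dim(rho_reg) = sum d_i^2 = 1 + 1 + 1 + 1 + 1 + 1 + 1 + 1 + 1 + 1 + 1 + 1 + 1 + 1 + 1 + 1 + 4 + 4 + 4 + 4 + 4 + 4 + 4 + 4 + 4 + 4 + 4 + 4 = 64 = |G|.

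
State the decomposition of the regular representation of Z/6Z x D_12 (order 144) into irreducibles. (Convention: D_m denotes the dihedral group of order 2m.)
Each irreducible V_i of dimension d_i appears with multiplicity d_i, i.e. rho_reg = (direct sum over all irreducibles V_i) d_i V_i. The irreducible dimensions for Z/6Z x D_12 are 1, 1, 1, 1, 1, 1, 1, 1, 1, 1, 1, 1, 1, 1, 1, 1, 1, 1, 1, 1, 1, 1, 1, 1, 2, 2, 2, 2, 2, 2, 2, 2, 2, 2, 2, 2, 2, 2, 2, 2, 2, 2, 2, 2, 2, 2, 2, 2, 2, 2, 2, 2, 2, 2: 24 irreducibles of dimension 1, each with multiplicity 1; 30 irreducibles of dimension 2, each with multiplicity 2. Total dimension 24*1*1 + 30*2*2 = 144 = |G|.

Derivation: General theorem: in the regular representation of a finite group G, each irreducible appears with multiplicity equal to its dimension. Check: dim(rho_reg) = sum d_i^2 = 1 + 1 + 1 + 1 + 1 + 1 + 1 + 1 + 1 + 1 + 1 + 1 + 1 + 1 + 1 + 1 + 1 + 1 + 1 + 1 + 1 + 1 + 1 + 1 + 4 + 4 + 4 + 4 + 4 + 4 + 4 + 4 + 4 + 4 + 4 + 4 + 4 + 4 + 4 + 4 + 4 + 4 + 4 + 4 + 4 + 4 + 4 + 4 + 4 + 4 + 4 + 4 + 4 + 4 = 144 = |G|.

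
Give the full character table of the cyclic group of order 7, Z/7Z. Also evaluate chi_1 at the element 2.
Character table of Z/7Z (irreps indexed chi_0,...,chi_6 with chi_k(m) = zeta_7^(k*m), zeta_7 = exp(2*pi*i/7)):
  irrep \ class  {0} (size 1)  {1} (size 1)    {2} (size 1)    {3} (size 1)    {4} (size 1)    {5} (size 1)    {6} (size 1)  
  chi_0          1             1               1               1               1               1               1             
  chi_1          1             exp(2*I*pi/7)   exp(4*I*pi/7)   exp(6*I*pi/7)   exp(-6*I*pi/7)  exp(-4*I*pi/7)  exp(-2*I*pi/7)
  chi_2          1             exp(4*I*pi/7)   exp(-6*I*pi/7)  exp(-2*I*pi/7)  exp(2*I*pi/7)   exp(6*I*pi/7)   exp(-4*I*pi/7)
  chi_3          1             exp(6*I*pi/7)   exp(-2*I*pi/7)  exp(4*I*pi/7)   exp(-4*I*pi/7)  exp(2*I*pi/7)   exp(-6*I*pi/7)
  chi_4          1             exp(-6*I*pi/7)  exp(2*I*pi/7)   exp(-4*I*pi/7)  exp(4*I*pi/7)   exp(-2*I*pi/7)  exp(6*I*pi/7) 
  chi_5          1             exp(-4*I*pi/7)  exp(6*I*pi/7)   exp(2*I*pi/7)   exp(-2*I*pi/7)  exp(-6*I*pi/7)  exp(4*I*pi/7) 
  chi_6          1             exp(-2*I*pi/7)  exp(-4*I*pi/7)  exp(-6*I*pi/7)  exp(6*I*pi/7)   exp(4*I*pi/7)   exp(2*I*pi/7) 

Spot check: chi_1(2) = zeta_7^(1*2) = zeta_7^2 = exp(4*I*pi/7).

Why: Z/7Z is abelian, so all 7 irreducible complex representations are 1-dimensional. They are given by chi_k(m) = zeta_7^(k*m) for k = 0,...,6. Row orthogonality: sum_m chi_k(m) conj(chi_l(m)) = 7 * [k = l].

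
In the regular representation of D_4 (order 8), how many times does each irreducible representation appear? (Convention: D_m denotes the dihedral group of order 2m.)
Each irreducible V_i of dimension d_i appears with multiplicity d_i, i.e. rho_reg = (direct sum over all irreducibles V_i) d_i V_i. The irreducible dimensions for D_4 are 1, 1, 1, 1, 2: 4 irreducibles of dimension 1, each with multiplicity 1; 1 irreducible of dimension 2, with multiplicity 2. Total dimension 4*1*1 + 1*2*2 = 8 = |G|.

Working: General theorem: in the regular representation of a finite group G, each irreducible appears with multiplicity equal to its dimension. Check: dim(rho_reg) = sum d_i^2 = 1 + 1 + 1 + 1 + 4 = 8 = |G|.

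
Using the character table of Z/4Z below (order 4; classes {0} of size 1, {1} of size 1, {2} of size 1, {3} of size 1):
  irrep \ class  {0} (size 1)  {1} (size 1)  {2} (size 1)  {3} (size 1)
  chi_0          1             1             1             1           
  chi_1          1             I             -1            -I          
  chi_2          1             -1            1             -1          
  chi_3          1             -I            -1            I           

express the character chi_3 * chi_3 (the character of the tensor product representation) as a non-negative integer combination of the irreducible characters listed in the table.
chi_3 tensor chi_3 = chi_2 (all other irreducibles have multiplicity 0).

Argument: The character of a tensor product is the pointwise product (chi_3 * chi_3)(C) = chi_3(C) * chi_3(C):
  {0}: (1)*(1), {1}: (-I)*(-I), {2}: (-1)*(-1), {3}: (I)*(I)
so (chi_3 * chi_3) takes values
  {0} -> 1, {1} -> -1, {2} -> 1, {3} -> -1.
Now take the inner product of this character with each irreducible chi from the table, <chi_3*chi_3, chi> = (1/4) sum_C |C| (chi_3*chi_3)(C) conj(chi(C)):
  <chi_3*chi_3, chi_0> = (1/4)[1*(1)*conj(1) + 1*(-1)*conj(1) + 1*(1)*conj(1) + 1*(-1)*conj(1)]
      = (1/4)[(1) + (-1) + (1) + (-1)] = 0/4 = 0
  <chi_3*chi_3, chi_1> = (1/4)[1*(1)*conj(1) + 1*(-1)*conj(I) + 1*(1)*conj(-1) + 1*(-1)*conj(-I)]
      = (1/4)[(1) + (I) + (-1) + (-I)] = 0/4 = 0
  <chi_3*chi_3, chi_2> = (1/4)[1*(1)*conj(1) + 1*(-1)*conj(-1) + 1*(1)*conj(1) + 1*(-1)*conj(-1)]
      = (1/4)[(1) + (1) + (1) + (1)] = 4/4 = 1
  <chi_3*chi_3, chi_3> = (1/4)[1*(1)*conj(1) + 1*(-1)*conj(-I) + 1*(1)*conj(-1) + 1*(-1)*conj(I)]
      = (1/4)[(1) + (-I) + (-1) + (I)] = 0/4 = 0
(Exp terms are combined using exp(i*s)*conj(exp(i*t)) = exp(i*(s-t)), and sums of them are collapsed using the identity that for every m > 1 the m distinct m-th roots of unity sum to 0, e.g. 1 + exp(2*I*pi/3) + exp(-2*I*pi/3) = 0.)
Hence the multiplicities are chi_2: 1. Dimension check: dim(chi_3)*dim(chi_3) = 1*1 = 1 and sum (mult * dim) = 1*1 = 1.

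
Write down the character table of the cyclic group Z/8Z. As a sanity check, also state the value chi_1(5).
Character table of Z/8Z (irreps indexed chi_0,...,chi_7 with chi_k(m) = zeta_8^(k*m), zeta_8 = exp(2*pi*i/8)):
  irrep \ class  {0} (size 1)  {1} (size 1)    {2} (size 1)  {3} (size 1)    {4} (size 1)  {5} (size 1)    {6} (size 1)  {7} (size 1)  
  chi_0          1             1               1             1               1             1               1             1             
  chi_1          1             exp(I*pi/4)     I             exp(3*I*pi/4)   -1            exp(-3*I*pi/4)  -I            exp(-I*pi/4)  
  chi_2          1             I               -1            -I              1             I               -1            -I            
  chi_3          1             exp(3*I*pi/4)   -I            exp(I*pi/4)     -1            exp(-I*pi/4)    I             exp(-3*I*pi/4)
  chi_4          1             -1              1             -1              1             -1              1             -1            
  chi_5          1             exp(-3*I*pi/4)  I             exp(-I*pi/4)    -1            exp(I*pi/4)     -I            exp(3*I*pi/4) 
  chi_6          1             -I              -1            I               1             -I              -1            I             
  chi_7          1             exp(-I*pi/4)    -I            exp(-3*I*pi/4)  -1            exp(3*I*pi/4)   I             exp(I*pi/4)   

Spot check: chi_1(5) = zeta_8^(1*5) = zeta_8^5 = exp(-3*I*pi/4).

Derivation: Z/8Z is abelian, so all 8 irreducible complex representations are 1-dimensional. They are given by chi_k(m) = zeta_8^(k*m) for k = 0,...,7. Row orthogonality: sum_m chi_k(m) conj(chi_l(m)) = 8 * [k = l].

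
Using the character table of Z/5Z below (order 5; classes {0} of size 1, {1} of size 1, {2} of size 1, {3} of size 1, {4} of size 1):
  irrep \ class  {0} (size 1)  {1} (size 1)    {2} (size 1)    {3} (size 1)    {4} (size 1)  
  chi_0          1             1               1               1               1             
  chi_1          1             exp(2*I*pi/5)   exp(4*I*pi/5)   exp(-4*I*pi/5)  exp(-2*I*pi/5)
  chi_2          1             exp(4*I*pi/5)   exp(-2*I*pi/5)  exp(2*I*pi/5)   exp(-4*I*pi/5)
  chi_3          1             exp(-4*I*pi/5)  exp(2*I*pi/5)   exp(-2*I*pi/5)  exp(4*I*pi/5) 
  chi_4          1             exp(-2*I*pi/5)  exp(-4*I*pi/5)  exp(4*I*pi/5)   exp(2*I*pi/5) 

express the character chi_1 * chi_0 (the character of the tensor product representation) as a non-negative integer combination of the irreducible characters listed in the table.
chi_1 tensor chi_0 = chi_1 (all other irreducibles have multiplicity 0).

The character of a tensor product is the pointwise product (chi_1 * chi_0)(C) = chi_1(C) * chi_0(C):
  {0}: (1)*(1), {1}: (exp(2*I*pi/5))*(1), {2}: (exp(4*I*pi/5))*(1), {3}: (exp(-4*I*pi/5))*(1), {4}: (exp(-2*I*pi/5))*(1)
so (chi_1 * chi_0) takes values
  {0} -> 1, {1} -> exp(2*I*pi/5), {2} -> exp(4*I*pi/5), {3} -> exp(-4*I*pi/5), {4} -> exp(-2*I*pi/5).
Now take the inner product of this character with each irreducible chi from the table, <chi_1*chi_0, chi> = (1/5) sum_C |C| (chi_1*chi_0)(C) conj(chi(C)):
  <chi_1*chi_0, chi_0> = (1/5)[1*(1)*conj(1) + 1*(exp(2*I*pi/5))*conj(1) + 1*(exp(4*I*pi/5))*conj(1) + 1*(exp(-4*I*pi/5))*conj(1) + 1*(exp(-2*I*pi/5))*conj(1)]
      = (1/5)[(1) + (exp(2*I*pi/5)) + (exp(4*I*pi/5)) + (exp(-4*I*pi/5)) + (exp(-2*I*pi/5))] = 0/5 = 0
  <chi_1*chi_0, chi_1> = (1/5)[1*(1)*conj(1) + 1*(exp(2*I*pi/5))*conj(exp(2*I*pi/5)) + 1*(exp(4*I*pi/5))*conj(exp(4*I*pi/5)) + 1*(exp(-4*I*pi/5))*conj(exp(-4*I*pi/5)) + 1*(exp(-2*I*pi/5))*conj(exp(-2*I*pi/5))]
      = (1/5)[(1) + (1) + (1) + (1) + (1)] = 5/5 = 1
  <chi_1*chi_0, chi_2> = (1/5)[1*(1)*conj(1) + 1*(exp(2*I*pi/5))*conj(exp(4*I*pi/5)) + 1*(exp(4*I*pi/5))*conj(exp(-2*I*pi/5)) + 1*(exp(-4*I*pi/5))*conj(exp(2*I*pi/5)) + 1*(exp(-2*I*pi/5))*conj(exp(-4*I*pi/5))]
      = (1/5)[(1) + (exp(-2*I*pi/5)) + (exp(-4*I*pi/5)) + (exp(4*I*pi/5)) + (exp(2*I*pi/5))] = 0/5 = 0
  <chi_1*chi_0, chi_3> = (1/5)[1*(1)*conj(1) + 1*(exp(2*I*pi/5))*conj(exp(-4*I*pi/5)) + 1*(exp(4*I*pi/5))*conj(exp(2*I*pi/5)) + 1*(exp(-4*I*pi/5))*conj(exp(-2*I*pi/5)) + 1*(exp(-2*I*pi/5))*conj(exp(4*I*pi/5))]
      = (1/5)[(1) + (exp(-4*I*pi/5)) + (exp(2*I*pi/5)) + (exp(-2*I*pi/5)) + (exp(4*I*pi/5))] = 0/5 = 0
  <chi_1*chi_0, chi_4> = (1/5)[1*(1)*conj(1) + 1*(exp(2*I*pi/5))*conj(exp(-2*I*pi/5)) + 1*(exp(4*I*pi/5))*conj(exp(-4*I*pi/5)) + 1*(exp(-4*I*pi/5))*conj(exp(4*I*pi/5)) + 1*(exp(-2*I*pi/5))*conj(exp(2*I*pi/5))]
      = (1/5)[(1) + (exp(4*I*pi/5)) + (exp(-2*I*pi/5)) + (exp(2*I*pi/5)) + (exp(-4*I*pi/5))] = 0/5 = 0
(Exp terms are combined using exp(i*s)*conj(exp(i*t)) = exp(i*(s-t)), and sums of them are collapsed using the identity that for every m > 1 the m distinct m-th roots of unity sum to 0, e.g. 1 + exp(2*I*pi/3) + exp(-2*I*pi/3) = 0.)
Hence the multiplicities are chi_1: 1. Dimension check: dim(chi_1)*dim(chi_0) = 1*1 = 1 and sum (mult * dim) = 1*1 = 1.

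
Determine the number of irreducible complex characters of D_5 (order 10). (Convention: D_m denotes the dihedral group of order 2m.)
4

Solution. The number of irreducible complex representations of a finite group equals its number of conjugacy classes. D_5 has 4 conjugacy classes ((n+3)/2 for n odd), so D_5 (order 10) has exactly 4 irreducible complex representations.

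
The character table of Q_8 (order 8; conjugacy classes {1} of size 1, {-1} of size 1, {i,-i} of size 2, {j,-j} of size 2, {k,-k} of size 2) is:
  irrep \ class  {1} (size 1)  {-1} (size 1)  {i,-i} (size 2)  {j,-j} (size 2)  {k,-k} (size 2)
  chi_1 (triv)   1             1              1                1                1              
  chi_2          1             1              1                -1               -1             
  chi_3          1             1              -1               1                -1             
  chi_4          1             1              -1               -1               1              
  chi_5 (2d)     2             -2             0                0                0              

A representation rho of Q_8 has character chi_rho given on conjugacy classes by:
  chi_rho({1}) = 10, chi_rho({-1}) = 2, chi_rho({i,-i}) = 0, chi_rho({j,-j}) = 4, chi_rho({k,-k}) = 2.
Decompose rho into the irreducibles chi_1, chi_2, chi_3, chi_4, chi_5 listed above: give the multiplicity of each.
Multiplicities: chi_1: 3, chi_2: 0, chi_3: 2, chi_4: 1, chi_5: 2.

Solution. Use <chi_rho, chi> = (1/|G|) sum_C |C| * chi_rho(C) * conj(chi(C)) with |G| = 8 for each irreducible chi in the table:
  <chi_rho, chi_1> = (1/8)[1*(10)*conj(1) + 1*(2)*conj(1) + 2*(0)*conj(1) + 2*(4)*conj(1) + 2*(2)*conj(1)]
      = (1/8)[(10) + (2) + (0) + (8) + (4)] = 24/8 = 3
  <chi_rho, chi_2> = (1/8)[1*(10)*conj(1) + 1*(2)*conj(1) + 2*(0)*conj(1) + 2*(4)*conj(-1) + 2*(2)*conj(-1)]
      = (1/8)[(10) + (2) + (0) + (-8) + (-4)] = 0/8 = 0
  <chi_rho, chi_3> = (1/8)[1*(10)*conj(1) + 1*(2)*conj(1) + 2*(0)*conj(-1) + 2*(4)*conj(1) + 2*(2)*conj(-1)]
      = (1/8)[(10) + (2) + (0) + (8) + (-4)] = 16/8 = 2
  <chi_rho, chi_4> = (1/8)[1*(10)*conj(1) + 1*(2)*conj(1) + 2*(0)*conj(-1) + 2*(4)*conj(-1) + 2*(2)*conj(1)]
      = (1/8)[(10) + (2) + (0) + (-8) + (4)] = 8/8 = 1
  <chi_rho, chi_5> = (1/8)[1*(10)*conj(2) + 1*(2)*conj(-2) + 2*(0)*conj(0) + 2*(4)*conj(0) + 2*(2)*conj(0)]
      = (1/8)[(20) + (-4) + (0) + (0) + (0)] = 16/8 = 2
Dimension check: dim(rho) = sum (mult * dim) = 3*1 + 0*1 + 2*1 + 1*1 + 2*2 = 10 = chi_rho(e) = 10.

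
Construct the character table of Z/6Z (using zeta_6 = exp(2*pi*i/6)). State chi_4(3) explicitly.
Character table of Z/6Z (irreps indexed chi_0,...,chi_5 with chi_k(m) = zeta_6^(k*m), zeta_6 = exp(2*pi*i/6)):
  irrep \ class  {0} (size 1)  {1} (size 1)    {2} (size 1)    {3} (size 1)  {4} (size 1)    {5} (size 1)  
  chi_0          1             1               1               1             1               1             
  chi_1          1             exp(I*pi/3)     exp(2*I*pi/3)   -1            exp(-2*I*pi/3)  exp(-I*pi/3)  
  chi_2          1             exp(2*I*pi/3)   exp(-2*I*pi/3)  1             exp(2*I*pi/3)   exp(-2*I*pi/3)
  chi_3          1             -1              1               -1            1               -1            
  chi_4          1             exp(-2*I*pi/3)  exp(2*I*pi/3)   1             exp(-2*I*pi/3)  exp(2*I*pi/3) 
  chi_5          1             exp(-I*pi/3)    exp(-2*I*pi/3)  -1            exp(2*I*pi/3)   exp(I*pi/3)   

Spot check: chi_4(3) = zeta_6^(4*3) = zeta_6^12 = 1.

Proof sketch: Z/6Z is abelian, so all 6 irreducible complex representations are 1-dimensional. They are given by chi_k(m) = zeta_6^(k*m) for k = 0,...,5. Row orthogonality: sum_m chi_k(m) conj(chi_l(m)) = 6 * [k = l].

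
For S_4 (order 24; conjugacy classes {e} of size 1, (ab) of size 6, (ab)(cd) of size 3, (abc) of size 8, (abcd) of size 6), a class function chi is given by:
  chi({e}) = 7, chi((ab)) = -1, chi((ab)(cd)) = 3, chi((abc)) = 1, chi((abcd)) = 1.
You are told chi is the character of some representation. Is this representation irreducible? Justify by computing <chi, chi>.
Not irreducible (reducible): <chi, chi> = 4 > 1.

Why: <chi, chi> = (1/|G|) sum_C |C| * |chi(C)|^2 = (1/24)[1*|7|^2 + 6*|-1|^2 + 3*|3|^2 + 8*|1|^2 + 6*|1|^2]
  = (1/24)[(49) + (6) + (27) + (8) + (6)] = 96/24 = 4.
A character is irreducible iff <chi, chi> = 1, so this representation is reducible.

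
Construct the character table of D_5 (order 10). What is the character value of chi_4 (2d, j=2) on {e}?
Conjugacy classes: {e} of size 1, {r^1, r^4} of size 2, {r^2, r^3} of size 2, {s, sr, ..., sr^4} of size 5.
Character table:
  irrep \ class              {e} (size 1)  {r^1, r^4} (size 2)  {r^2, r^3} (size 2)  {s, sr, ..., sr^4} (size 5)
  chi_1 (triv)               1             1                    1                    1                          
  chi_2 (sign: r->1, s->-1)  1             1                    1                    -1                         
  chi_3 (2d, j=1)            2             -1/2 + sqrt(5)/2     -sqrt(5)/2 - 1/2     0                          
  chi_4 (2d, j=2)            2             -sqrt(5)/2 - 1/2     -1/2 + sqrt(5)/2     0                          

Spot check: chi_4 (2d, j=2) on {e} = 2.

Solution. D_5 has order 2*5 = 10 with 4 conjugacy classes, hence 4 irreducibles. Sum of squared dims 1 + 1 + 4 + 4 = 10 = |G|. Linear characters come from the abelianisation; the 2-dimensional irreps have character r^k -> 2*cos(2*pi*j*k/5), reflections -> 0.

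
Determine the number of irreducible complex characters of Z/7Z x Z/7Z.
49

Justification: The number of irreducible complex representations of a finite group equals its number of conjugacy classes. Z/7Z x Z/7Z is abelian of order 49, so every element is its own conjugacy class: 49 classes, so Z/7Z x Z/7Z (order 49) has exactly 49 irreducible complex representations.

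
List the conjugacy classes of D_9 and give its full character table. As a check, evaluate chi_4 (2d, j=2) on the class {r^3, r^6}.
Conjugacy classes: {e} of size 1, {r^1, r^8} of size 2, {r^2, r^7} of size 2, {r^3, r^6} of size 2, {r^4, r^5} of size 2, {s, sr, ..., sr^8} of size 9.
Character table:
  irrep \ class              {e} (size 1)  {r^1, r^8} (size 2)  {r^2, r^7} (size 2)  {r^3, r^6} (size 2)  {r^4, r^5} (size 2)  {s, sr, ..., sr^8} (size 9)
  chi_1 (triv)               1             1                    1                    1                    1                    1                          
  chi_2 (sign: r->1, s->-1)  1             1                    1                    1                    1                    -1                         
  chi_3 (2d, j=1)            2             2*cos(2*pi/9)        2*cos(4*pi/9)        -1                   -2*cos(pi/9)         0                          
  chi_4 (2d, j=2)            2             2*cos(4*pi/9)        -2*cos(pi/9)         -1                   2*cos(2*pi/9)        0                          
  chi_5 (2d, j=3)            2             -1                   -1                   2                    -1                   0                          
  chi_6 (2d, j=4)            2             -2*cos(pi/9)         2*cos(2*pi/9)        -1                   2*cos(4*pi/9)        0                          

Spot check: chi_4 (2d, j=2) on {r^3, r^6} = -1.

Proof sketch: D_9 has order 2*9 = 18 with 6 conjugacy classes, hence 6 irreducibles. Sum of squared dims 1 + 1 + 4 + 4 + 4 + 4 = 18 = |G|. Linear characters come from the abelianisation; the 2-dimensional irreps have character r^k -> 2*cos(2*pi*j*k/9), reflections -> 0.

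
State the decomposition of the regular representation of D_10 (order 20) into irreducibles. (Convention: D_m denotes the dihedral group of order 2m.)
Each irreducible V_i of dimension d_i appears with multiplicity d_i, i.e. rho_reg = (direct sum over all irreducibles V_i) d_i V_i. The irreducible dimensions for D_10 are 1, 1, 1, 1, 2, 2, 2, 2: 4 irreducibles of dimension 1, each with multiplicity 1; 4 irreducibles of dimension 2, each with multiplicity 2. Total dimension 4*1*1 + 4*2*2 = 20 = |G|.

Details: General theorem: in the regular representation of a finite group G, each irreducible appears with multiplicity equal to its dimension. Check: dim(rho_reg) = sum d_i^2 = 1 + 1 + 1 + 1 + 4 + 4 + 4 + 4 = 20 = |G|.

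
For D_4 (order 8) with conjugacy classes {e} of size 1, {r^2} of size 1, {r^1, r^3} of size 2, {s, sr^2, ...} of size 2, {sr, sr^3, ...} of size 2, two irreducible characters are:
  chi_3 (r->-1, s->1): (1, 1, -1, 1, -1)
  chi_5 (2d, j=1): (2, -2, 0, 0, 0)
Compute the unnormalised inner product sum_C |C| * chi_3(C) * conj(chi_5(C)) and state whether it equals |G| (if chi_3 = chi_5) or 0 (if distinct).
Sum = 0; so <chi_3, chi_5> = 0 (distinct irreducibles are orthogonal).

Derivation: Compute term by term over conjugacy classes (|C| * chi_3(C) * conj(chi_5(C))):
  1*(1)*conj(2) + 1*(1)*conj(-2) + 2*(-1)*conj(0) + 2*(1)*conj(0) + 2*(-1)*conj(0)
  = (2) + (-2) + (0) + (0) + (0)
  = 0.
Dividing by |G| = 8 gives 0/8 = 0, matching the row-orthogonality relation <chi_3, chi_5> = [chi_3 = chi_5].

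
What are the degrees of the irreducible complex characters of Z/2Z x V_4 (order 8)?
Dimensions: 1, 1, 1, 1, 1, 1, 1, 1

Proof sketch: There are 8 irreducibles (= number of conjugacy classes). Their dimensions d_i satisfy sum d_i^2 = |G| = 8: 1 + 1 + 1 + 1 + 1 + 1 + 1 + 1 = 8. (For the product with Z/2Z: each of the 2 1-dim characters of Z/2Z tensors with each irrep of V_4, giving 2 copies of each V_4-dimension.)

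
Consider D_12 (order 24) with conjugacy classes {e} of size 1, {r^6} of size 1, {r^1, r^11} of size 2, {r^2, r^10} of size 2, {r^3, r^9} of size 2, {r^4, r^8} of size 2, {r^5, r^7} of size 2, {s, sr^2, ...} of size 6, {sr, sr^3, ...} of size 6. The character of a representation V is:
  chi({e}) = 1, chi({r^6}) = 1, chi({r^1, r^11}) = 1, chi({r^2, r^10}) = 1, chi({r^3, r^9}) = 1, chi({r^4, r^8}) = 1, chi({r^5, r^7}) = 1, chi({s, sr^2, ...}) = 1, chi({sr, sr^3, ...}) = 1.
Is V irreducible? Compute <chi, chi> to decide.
Irreducible: <chi, chi> = 1.

Working: <chi, chi> = (1/|G|) sum_C |C| * |chi(C)|^2 = (1/24)[1*|1|^2 + 1*|1|^2 + 2*|1|^2 + 2*|1|^2 + 2*|1|^2 + 2*|1|^2 + 2*|1|^2 + 6*|1|^2 + 6*|1|^2]
  = (1/24)[(1) + (1) + (2) + (2) + (2) + (2) + (2) + (6) + (6)] = 24/24 = 1.
A character is irreducible iff <chi, chi> = 1, so this representation is irreducible.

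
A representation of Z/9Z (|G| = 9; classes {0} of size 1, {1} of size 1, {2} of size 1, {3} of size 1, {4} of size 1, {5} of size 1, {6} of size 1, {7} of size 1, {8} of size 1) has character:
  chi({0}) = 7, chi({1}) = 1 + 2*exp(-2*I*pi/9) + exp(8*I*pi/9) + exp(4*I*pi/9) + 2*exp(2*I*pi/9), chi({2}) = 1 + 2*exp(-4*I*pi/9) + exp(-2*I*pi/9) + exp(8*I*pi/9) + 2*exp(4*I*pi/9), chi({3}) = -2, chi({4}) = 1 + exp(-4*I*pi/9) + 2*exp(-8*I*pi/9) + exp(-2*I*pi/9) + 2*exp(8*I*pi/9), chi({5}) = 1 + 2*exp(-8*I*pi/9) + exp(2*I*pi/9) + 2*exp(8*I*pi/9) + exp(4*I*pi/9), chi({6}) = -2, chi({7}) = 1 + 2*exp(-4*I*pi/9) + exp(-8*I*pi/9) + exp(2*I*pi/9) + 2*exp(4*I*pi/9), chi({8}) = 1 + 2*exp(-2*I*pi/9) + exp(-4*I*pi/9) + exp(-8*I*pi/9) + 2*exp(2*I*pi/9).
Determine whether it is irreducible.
Not irreducible (reducible): <chi, chi> = 11 > 1.

Argument: <chi, chi> = (1/|G|) sum_C |C| * |chi(C)|^2 = (1/9)[1*|7|^2 + 1*|1 + 2*exp(-2*I*pi/9) + exp(8*I*pi/9) + exp(4*I*pi/9) + 2*exp(2*I*pi/9)|^2 + 1*|1 + 2*exp(-4*I*pi/9) + exp(-2*I*pi/9) + exp(8*I*pi/9) + 2*exp(4*I*pi/9)|^2 + 1*|-2|^2 + 1*|1 + exp(-4*I*pi/9) + 2*exp(-8*I*pi/9) + exp(-2*I*pi/9) + 2*exp(8*I*pi/9)|^2 + 1*|1 + 2*exp(-8*I*pi/9) + exp(2*I*pi/9) + 2*exp(8*I*pi/9) + exp(4*I*pi/9)|^2 + 1*|-2|^2 + 1*|1 + 2*exp(-4*I*pi/9) + exp(-8*I*pi/9) + exp(2*I*pi/9) + 2*exp(4*I*pi/9)|^2 + 1*|1 + 2*exp(-2*I*pi/9) + exp(-4*I*pi/9) + exp(-8*I*pi/9) + 2*exp(2*I*pi/9)|^2]
  = (1/9)[(49) + (11 + 6*exp(-4*I*pi/9) + 6*exp(-2*I*pi/9) + 4*exp(-2*I*pi/3) + 3*exp(-8*I*pi/9) + 3*exp(8*I*pi/9) + 4*exp(2*I*pi/3) + 6*exp(2*I*pi/9) + 6*exp(4*I*pi/9)) + (11 + 6*exp(-4*I*pi/9) + 4*exp(-2*I*pi/3) + 6*exp(-8*I*pi/9) + 3*exp(-2*I*pi/9) + 3*exp(2*I*pi/9) + 6*exp(8*I*pi/9) + 4*exp(2*I*pi/3) + 6*exp(4*I*pi/9)) + (4) + (11 + 6*exp(-2*I*pi/9) + 4*exp(-2*I*pi/3) + 3*exp(-4*I*pi/9) + 6*exp(-8*I*pi/9) + 6*exp(8*I*pi/9) + 3*exp(4*I*pi/9) + 4*exp(2*I*pi/3) + 6*exp(2*I*pi/9)) + (11 + 6*exp(-2*I*pi/9) + 4*exp(-2*I*pi/3) + 3*exp(-4*I*pi/9) + 6*exp(-8*I*pi/9) + 6*exp(8*I*pi/9) + 3*exp(4*I*pi/9) + 4*exp(2*I*pi/3) + 6*exp(2*I*pi/9)) + (4) + (11 + 6*exp(-4*I*pi/9) + 4*exp(-2*I*pi/3) + 6*exp(-8*I*pi/9) + 3*exp(-2*I*pi/9) + 3*exp(2*I*pi/9) + 6*exp(8*I*pi/9) + 4*exp(2*I*pi/3) + 6*exp(4*I*pi/9)) + (11 + 6*exp(-4*I*pi/9) + 6*exp(-2*I*pi/9) + 4*exp(-2*I*pi/3) + 3*exp(-8*I*pi/9) + 3*exp(8*I*pi/9) + 4*exp(2*I*pi/3) + 6*exp(2*I*pi/9) + 6*exp(4*I*pi/9))] = 99/9 = 11.
(Exp terms are combined using exp(i*s)*conj(exp(i*t)) = exp(i*(s-t)), and sums of them are collapsed using the identity that for every m > 1 the m distinct m-th roots of unity sum to 0, e.g. 1 + exp(2*I*pi/3) + exp(-2*I*pi/3) = 0.)
A character is irreducible iff <chi, chi> = 1, so this representation is reducible.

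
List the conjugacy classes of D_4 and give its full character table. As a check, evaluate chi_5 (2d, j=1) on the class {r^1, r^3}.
Conjugacy classes: {e} of size 1, {r^2} of size 1, {r^1, r^3} of size 2, {s, sr^2, ...} of size 2, {sr, sr^3, ...} of size 2.
Character table:
  irrep \ class              {e} (size 1)  {r^2} (size 1)  {r^1, r^3} (size 2)  {s, sr^2, ...} (size 2)  {sr, sr^3, ...} (size 2)
  chi_1 (triv)               1             1               1                    1                        1                       
  chi_2 (sign: r->1, s->-1)  1             1               1                    -1                       -1                      
  chi_3 (r->-1, s->1)        1             1               -1                   1                        -1                      
  chi_4 (r->-1, s->-1)       1             1               -1                   -1                       1                       
  chi_5 (2d, j=1)            2             -2              0                    0                        0                       

Spot check: chi_5 (2d, j=1) on {r^1, r^3} = 0.

Why: D_4 has order 2*4 = 8 with 5 conjugacy classes, hence 5 irreducibles. Sum of squared dims 1 + 1 + 1 + 1 + 4 = 8 = |G|. Linear characters come from the abelianisation; the 2-dimensional irreps have character r^k -> 2*cos(2*pi*j*k/4), reflections -> 0.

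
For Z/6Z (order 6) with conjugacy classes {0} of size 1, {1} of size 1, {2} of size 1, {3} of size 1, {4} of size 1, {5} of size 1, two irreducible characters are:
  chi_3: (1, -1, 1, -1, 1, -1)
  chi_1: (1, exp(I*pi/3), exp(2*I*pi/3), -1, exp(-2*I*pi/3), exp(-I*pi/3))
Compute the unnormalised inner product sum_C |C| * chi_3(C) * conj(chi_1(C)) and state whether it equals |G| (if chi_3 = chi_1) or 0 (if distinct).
Sum = 0; so <chi_3, chi_1> = 0 (distinct irreducibles are orthogonal).

Compute term by term over conjugacy classes (|C| * chi_3(C) * conj(chi_1(C))):
  1*(1)*conj(1) + 1*(-1)*conj(exp(I*pi/3)) + 1*(1)*conj(exp(2*I*pi/3)) + 1*(-1)*conj(-1) + 1*(1)*conj(exp(-2*I*pi/3)) + 1*(-1)*conj(exp(-I*pi/3))
  = (1) + (-exp(-I*pi/3)) + (exp(-2*I*pi/3)) + (1) + (exp(2*I*pi/3)) + (-exp(I*pi/3))
  = 0.
(Exp terms are combined using exp(i*s)*conj(exp(i*t)) = exp(i*(s-t)), and sums of them are collapsed using the identity that for every m > 1 the m distinct m-th roots of unity sum to 0, e.g. 1 + exp(2*I*pi/3) + exp(-2*I*pi/3) = 0.)
Dividing by |G| = 6 gives 0/6 = 0, matching the row-orthogonality relation <chi_3, chi_1> = [chi_3 = chi_1].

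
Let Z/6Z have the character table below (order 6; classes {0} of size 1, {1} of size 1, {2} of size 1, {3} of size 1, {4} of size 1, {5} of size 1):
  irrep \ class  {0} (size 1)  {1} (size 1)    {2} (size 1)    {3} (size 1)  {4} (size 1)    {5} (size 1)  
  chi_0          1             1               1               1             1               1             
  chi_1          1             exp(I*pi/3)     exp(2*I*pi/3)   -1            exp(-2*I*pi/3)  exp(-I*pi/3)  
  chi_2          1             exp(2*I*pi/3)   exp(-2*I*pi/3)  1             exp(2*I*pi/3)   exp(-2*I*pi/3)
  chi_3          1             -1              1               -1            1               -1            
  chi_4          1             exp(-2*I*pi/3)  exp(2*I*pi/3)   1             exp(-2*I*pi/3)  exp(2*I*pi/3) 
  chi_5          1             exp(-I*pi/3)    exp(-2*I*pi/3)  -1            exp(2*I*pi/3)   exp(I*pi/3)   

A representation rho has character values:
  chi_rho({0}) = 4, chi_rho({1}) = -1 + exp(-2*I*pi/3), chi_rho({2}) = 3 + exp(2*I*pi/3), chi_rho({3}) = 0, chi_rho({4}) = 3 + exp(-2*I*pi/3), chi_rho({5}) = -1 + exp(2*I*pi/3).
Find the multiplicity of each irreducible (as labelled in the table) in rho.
Multiplicities: chi_0: 1, chi_1: 0, chi_2: 0, chi_3: 2, chi_4: 1, chi_5: 0.

Proof sketch: Use <chi_rho, chi> = (1/|G|) sum_C |C| * chi_rho(C) * conj(chi(C)) with |G| = 6 for each irreducible chi in the table:
  <chi_rho, chi_0> = (1/6)[1*(4)*conj(1) + 1*(-1 + exp(-2*I*pi/3))*conj(1) + 1*(3 + exp(2*I*pi/3))*conj(1) + 1*(0)*conj(1) + 1*(3 + exp(-2*I*pi/3))*conj(1) + 1*(-1 + exp(2*I*pi/3))*conj(1)]
      = (1/6)[(4) + (-1 + exp(-2*I*pi/3)) + (3 + exp(2*I*pi/3)) + (0) + (3 + exp(-2*I*pi/3)) + (-1 + exp(2*I*pi/3))] = 6/6 = 1
  <chi_rho, chi_1> = (1/6)[1*(4)*conj(1) + 1*(-1 + exp(-2*I*pi/3))*conj(exp(I*pi/3)) + 1*(3 + exp(2*I*pi/3))*conj(exp(2*I*pi/3)) + 1*(0)*conj(-1) + 1*(3 + exp(-2*I*pi/3))*conj(exp(-2*I*pi/3)) + 1*(-1 + exp(2*I*pi/3))*conj(exp(-I*pi/3))]
      = (1/6)[(4) + (-1 - exp(-I*pi/3)) + (1 + 3*exp(-2*I*pi/3)) + (0) + (1 + 3*exp(2*I*pi/3)) + (-1 - exp(I*pi/3))] = 0/6 = 0
  <chi_rho, chi_2> = (1/6)[1*(4)*conj(1) + 1*(-1 + exp(-2*I*pi/3))*conj(exp(2*I*pi/3)) + 1*(3 + exp(2*I*pi/3))*conj(exp(-2*I*pi/3)) + 1*(0)*conj(1) + 1*(3 + exp(-2*I*pi/3))*conj(exp(2*I*pi/3)) + 1*(-1 + exp(2*I*pi/3))*conj(exp(-2*I*pi/3))]
      = (1/6)[(4) + (exp(2*I*pi/3) - exp(-2*I*pi/3)) + (exp(-2*I*pi/3) + 3*exp(2*I*pi/3)) + (0) + (3*exp(-2*I*pi/3) + exp(2*I*pi/3)) + (exp(-2*I*pi/3) - exp(2*I*pi/3))] = 0/6 = 0
  <chi_rho, chi_3> = (1/6)[1*(4)*conj(1) + 1*(-1 + exp(-2*I*pi/3))*conj(-1) + 1*(3 + exp(2*I*pi/3))*conj(1) + 1*(0)*conj(-1) + 1*(3 + exp(-2*I*pi/3))*conj(1) + 1*(-1 + exp(2*I*pi/3))*conj(-1)]
      = (1/6)[(4) + (1 - exp(-2*I*pi/3)) + (3 + exp(2*I*pi/3)) + (0) + (3 + exp(-2*I*pi/3)) + (1 - exp(2*I*pi/3))] = 12/6 = 2
  <chi_rho, chi_4> = (1/6)[1*(4)*conj(1) + 1*(-1 + exp(-2*I*pi/3))*conj(exp(-2*I*pi/3)) + 1*(3 + exp(2*I*pi/3))*conj(exp(2*I*pi/3)) + 1*(0)*conj(1) + 1*(3 + exp(-2*I*pi/3))*conj(exp(-2*I*pi/3)) + 1*(-1 + exp(2*I*pi/3))*conj(exp(2*I*pi/3))]
      = (1/6)[(4) + (1 - exp(2*I*pi/3)) + (1 + 3*exp(-2*I*pi/3)) + (0) + (1 + 3*exp(2*I*pi/3)) + (1 - exp(-2*I*pi/3))] = 6/6 = 1
  <chi_rho, chi_5> = (1/6)[1*(4)*conj(1) + 1*(-1 + exp(-2*I*pi/3))*conj(exp(-I*pi/3)) + 1*(3 + exp(2*I*pi/3))*conj(exp(-2*I*pi/3)) + 1*(0)*conj(-1) + 1*(3 + exp(-2*I*pi/3))*conj(exp(2*I*pi/3)) + 1*(-1 + exp(2*I*pi/3))*conj(exp(I*pi/3))]
      = (1/6)[(4) + (-exp(I*pi/3) + exp(-I*pi/3)) + (exp(-2*I*pi/3) + 3*exp(2*I*pi/3)) + (0) + (3*exp(-2*I*pi/3) + exp(2*I*pi/3)) + (-exp(-I*pi/3) + exp(I*pi/3))] = 0/6 = 0
(Exp terms are combined using exp(i*s)*conj(exp(i*t)) = exp(i*(s-t)), and sums of them are collapsed using the identity that for every m > 1 the m distinct m-th roots of unity sum to 0, e.g. 1 + exp(2*I*pi/3) + exp(-2*I*pi/3) = 0.)
Dimension check: dim(rho) = sum (mult * dim) = 1*1 + 0*1 + 0*1 + 2*1 + 1*1 + 0*1 = 4 = chi_rho(e) = 4.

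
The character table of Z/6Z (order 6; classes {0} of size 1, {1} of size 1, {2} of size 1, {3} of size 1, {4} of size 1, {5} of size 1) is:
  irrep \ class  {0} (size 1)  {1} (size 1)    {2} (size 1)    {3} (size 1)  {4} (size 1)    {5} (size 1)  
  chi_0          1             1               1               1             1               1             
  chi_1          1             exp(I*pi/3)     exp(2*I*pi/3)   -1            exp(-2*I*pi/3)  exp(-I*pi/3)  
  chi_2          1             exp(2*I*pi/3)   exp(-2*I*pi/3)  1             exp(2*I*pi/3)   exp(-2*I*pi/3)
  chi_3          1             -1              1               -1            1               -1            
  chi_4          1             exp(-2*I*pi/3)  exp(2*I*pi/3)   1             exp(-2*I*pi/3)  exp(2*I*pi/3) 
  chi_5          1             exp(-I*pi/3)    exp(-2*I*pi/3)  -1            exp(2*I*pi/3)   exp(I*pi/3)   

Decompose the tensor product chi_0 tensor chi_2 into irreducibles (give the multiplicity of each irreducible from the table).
chi_0 tensor chi_2 = chi_2 (all other irreducibles have multiplicity 0).

Solution. The character of a tensor product is the pointwise product (chi_0 * chi_2)(C) = chi_0(C) * chi_2(C):
  {0}: (1)*(1), {1}: (1)*(exp(2*I*pi/3)), {2}: (1)*(exp(-2*I*pi/3)), {3}: (1)*(1), {4}: (1)*(exp(2*I*pi/3)), {5}: (1)*(exp(-2*I*pi/3))
so (chi_0 * chi_2) takes values
  {0} -> 1, {1} -> exp(2*I*pi/3), {2} -> exp(-2*I*pi/3), {3} -> 1, {4} -> exp(2*I*pi/3), {5} -> exp(-2*I*pi/3).
Now take the inner product of this character with each irreducible chi from the table, <chi_0*chi_2, chi> = (1/6) sum_C |C| (chi_0*chi_2)(C) conj(chi(C)):
  <chi_0*chi_2, chi_0> = (1/6)[1*(1)*conj(1) + 1*(exp(2*I*pi/3))*conj(1) + 1*(exp(-2*I*pi/3))*conj(1) + 1*(1)*conj(1) + 1*(exp(2*I*pi/3))*conj(1) + 1*(exp(-2*I*pi/3))*conj(1)]
      = (1/6)[(1) + (exp(2*I*pi/3)) + (exp(-2*I*pi/3)) + (1) + (exp(2*I*pi/3)) + (exp(-2*I*pi/3))] = 0/6 = 0
  <chi_0*chi_2, chi_1> = (1/6)[1*(1)*conj(1) + 1*(exp(2*I*pi/3))*conj(exp(I*pi/3)) + 1*(exp(-2*I*pi/3))*conj(exp(2*I*pi/3)) + 1*(1)*conj(-1) + 1*(exp(2*I*pi/3))*conj(exp(-2*I*pi/3)) + 1*(exp(-2*I*pi/3))*conj(exp(-I*pi/3))]
      = (1/6)[(1) + (exp(I*pi/3)) + (exp(2*I*pi/3)) + (-1) + (exp(-2*I*pi/3)) + (exp(-I*pi/3))] = 0/6 = 0
  <chi_0*chi_2, chi_2> = (1/6)[1*(1)*conj(1) + 1*(exp(2*I*pi/3))*conj(exp(2*I*pi/3)) + 1*(exp(-2*I*pi/3))*conj(exp(-2*I*pi/3)) + 1*(1)*conj(1) + 1*(exp(2*I*pi/3))*conj(exp(2*I*pi/3)) + 1*(exp(-2*I*pi/3))*conj(exp(-2*I*pi/3))]
      = (1/6)[(1) + (1) + (1) + (1) + (1) + (1)] = 6/6 = 1
  <chi_0*chi_2, chi_3> = (1/6)[1*(1)*conj(1) + 1*(exp(2*I*pi/3))*conj(-1) + 1*(exp(-2*I*pi/3))*conj(1) + 1*(1)*conj(-1) + 1*(exp(2*I*pi/3))*conj(1) + 1*(exp(-2*I*pi/3))*conj(-1)]
      = (1/6)[(1) + (-exp(2*I*pi/3)) + (exp(-2*I*pi/3)) + (-1) + (exp(2*I*pi/3)) + (-exp(-2*I*pi/3))] = 0/6 = 0
  <chi_0*chi_2, chi_4> = (1/6)[1*(1)*conj(1) + 1*(exp(2*I*pi/3))*conj(exp(-2*I*pi/3)) + 1*(exp(-2*I*pi/3))*conj(exp(2*I*pi/3)) + 1*(1)*conj(1) + 1*(exp(2*I*pi/3))*conj(exp(-2*I*pi/3)) + 1*(exp(-2*I*pi/3))*conj(exp(2*I*pi/3))]
      = (1/6)[(1) + (exp(-2*I*pi/3)) + (exp(2*I*pi/3)) + (1) + (exp(-2*I*pi/3)) + (exp(2*I*pi/3))] = 0/6 = 0
  <chi_0*chi_2, chi_5> = (1/6)[1*(1)*conj(1) + 1*(exp(2*I*pi/3))*conj(exp(-I*pi/3)) + 1*(exp(-2*I*pi/3))*conj(exp(-2*I*pi/3)) + 1*(1)*conj(-1) + 1*(exp(2*I*pi/3))*conj(exp(2*I*pi/3)) + 1*(exp(-2*I*pi/3))*conj(exp(I*pi/3))]
      = (1/6)[(1) + (-1) + (1) + (-1) + (1) + (-1)] = 0/6 = 0
(Exp terms are combined using exp(i*s)*conj(exp(i*t)) = exp(i*(s-t)), and sums of them are collapsed using the identity that for every m > 1 the m distinct m-th roots of unity sum to 0, e.g. 1 + exp(2*I*pi/3) + exp(-2*I*pi/3) = 0.)
Hence the multiplicities are chi_2: 1. Dimension check: dim(chi_0)*dim(chi_2) = 1*1 = 1 and sum (mult * dim) = 1*1 = 1.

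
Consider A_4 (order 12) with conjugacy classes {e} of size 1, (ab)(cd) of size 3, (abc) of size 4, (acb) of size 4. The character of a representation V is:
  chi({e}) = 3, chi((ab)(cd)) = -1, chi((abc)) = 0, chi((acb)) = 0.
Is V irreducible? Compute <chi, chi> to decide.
Irreducible: <chi, chi> = 1.

Derivation: <chi, chi> = (1/|G|) sum_C |C| * |chi(C)|^2 = (1/12)[1*|3|^2 + 3*|-1|^2 + 4*|0|^2 + 4*|0|^2]
  = (1/12)[(9) + (3) + (0) + (0)] = 12/12 = 1.
(Exp terms are combined using exp(i*s)*conj(exp(i*t)) = exp(i*(s-t)), and sums of them are collapsed using the identity that for every m > 1 the m distinct m-th roots of unity sum to 0, e.g. 1 + exp(2*I*pi/3) + exp(-2*I*pi/3) = 0.)
A character is irreducible iff <chi, chi> = 1, so this representation is irreducible.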